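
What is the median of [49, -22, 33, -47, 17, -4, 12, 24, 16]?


First, sort the list: [-47, -22, -4, 12, 16, 17, 24, 33, 49]
The list has 9 elements (odd count).
The middle index is 4 (0-based), and the element there is 16.
Final answer: 16


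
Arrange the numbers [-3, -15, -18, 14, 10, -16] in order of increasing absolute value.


Compute absolute values:
  |-3| = 3
  |-15| = 15
  |-18| = 18
  |14| = 14
  |10| = 10
  |-16| = 16
Absolute values in increasing order: 3 < 10 < 14 < 15 < 16 < 18
Listing the original numbers in that order gives the answer.
Final answer: [-3, 10, 14, -15, -16, -18]


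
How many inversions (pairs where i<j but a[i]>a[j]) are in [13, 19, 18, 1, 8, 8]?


For each element, count the later elements that are smaller than it:
  13 (index 0): smaller elements after it = [1, 8, 8] -> 3
  19 (index 1): smaller elements after it = [18, 1, 8, 8] -> 4
  18 (index 2): smaller elements after it = [1, 8, 8] -> 3
  1 (index 3): smaller elements after it = [] -> 0
  8 (index 4): smaller elements after it = [] -> 0
Total inversions = 3 + 4 + 3 + 0 + 0 = 10
Final answer: 10


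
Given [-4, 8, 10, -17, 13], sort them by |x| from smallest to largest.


Compute absolute values:
  |-4| = 4
  |8| = 8
  |10| = 10
  |-17| = 17
  |13| = 13
Absolute values in increasing order: 4 < 8 < 10 < 13 < 17
Listing the original numbers in that order gives the answer.
Final answer: [-4, 8, 10, 13, -17]


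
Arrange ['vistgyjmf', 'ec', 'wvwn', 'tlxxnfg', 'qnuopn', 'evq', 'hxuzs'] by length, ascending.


Compute lengths:
  'vistgyjmf' has length 9
  'ec' has length 2
  'wvwn' has length 4
  'tlxxnfg' has length 7
  'qnuopn' has length 6
  'evq' has length 3
  'hxuzs' has length 5
Lengths in increasing order: 2 < 3 < 4 < 5 < 6 < 7 < 9
Listing the words in that order gives the answer.
Final answer: ['ec', 'evq', 'wvwn', 'hxuzs', 'qnuopn', 'tlxxnfg', 'vistgyjmf']


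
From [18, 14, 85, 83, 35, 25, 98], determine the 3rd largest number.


Sort descending: [98, 85, 83, 35, 25, 18, 14]
The 3rd element (1-indexed) is at index 2.
Value = 83
Final answer: 83


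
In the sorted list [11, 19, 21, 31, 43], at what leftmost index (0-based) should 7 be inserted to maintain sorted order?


List is sorted: [11, 19, 21, 31, 43]
We need the leftmost position where 7 can be inserted, i.e. the first index whose element is >= 7 (or the end of the list if none is).
Binary search with low=0, high=5 (0-based indices):
  low=0, high=5, mid=2: a[2]=21 >= 7, so high = 2
  low=0, high=2, mid=1: a[1]=19 >= 7, so high = 1
  low=0, high=1, mid=0: a[0]=11 >= 7, so high = 0
Now low = high = 0, so the insertion index is 0.
Final answer: 0


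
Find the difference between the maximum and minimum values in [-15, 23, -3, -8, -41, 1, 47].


Maximum value: 47
Minimum value: -41
Range = 47 - (-41) = 88
Final answer: 88


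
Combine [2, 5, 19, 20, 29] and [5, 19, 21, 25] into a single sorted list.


List A: [2, 5, 19, 20, 29]
List B: [5, 19, 21, 25]
Repeatedly compare the front elements and take the smaller:
  2 vs 5 -> take 2
  5 vs 5 -> take 5
  19 vs 5 -> take 5
  19 vs 19 -> take 19
  20 vs 19 -> take 19
  20 vs 21 -> take 20
  29 vs 21 -> take 21
  29 vs 25 -> take 25
  B is exhausted; append the rest of A: [29]
Final answer: [2, 5, 5, 19, 19, 20, 21, 25, 29]


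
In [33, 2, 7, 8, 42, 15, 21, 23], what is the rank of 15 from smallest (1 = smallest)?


Sort ascending: [2, 7, 8, 15, 21, 23, 33, 42]
Find 15 in the sorted list.
15 is at position 4 (1-indexed).
Final answer: 4


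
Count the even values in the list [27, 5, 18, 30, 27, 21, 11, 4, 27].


Check each element:
  27 is odd
  5 is odd
  18 is even
  30 is even
  27 is odd
  21 is odd
  11 is odd
  4 is even
  27 is odd
Evens: [18, 30, 4]
Count of evens = 3
Final answer: 3


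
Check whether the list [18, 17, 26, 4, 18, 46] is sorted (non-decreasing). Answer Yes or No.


Check consecutive pairs:
  18 <= 17? False
  17 <= 26? True
  26 <= 4? False
  4 <= 18? True
  18 <= 46? True
2 consecutive pair(s) are out of order, so the list is not sorted.
Final answer: No


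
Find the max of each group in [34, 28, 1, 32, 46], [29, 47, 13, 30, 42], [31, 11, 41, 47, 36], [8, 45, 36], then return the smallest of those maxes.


Find max of each group:
  Group 1: [34, 28, 1, 32, 46] -> max = 46
  Group 2: [29, 47, 13, 30, 42] -> max = 47
  Group 3: [31, 11, 41, 47, 36] -> max = 47
  Group 4: [8, 45, 36] -> max = 45
Maxes: [46, 47, 47, 45]
Minimum of maxes = 45
Final answer: 45


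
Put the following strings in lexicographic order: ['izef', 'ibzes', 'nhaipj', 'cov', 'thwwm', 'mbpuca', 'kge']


Compare strings character by character (the first differing letter decides):
  'cov' < 'ibzes' since 'c' < 'i' at position 1
  'ibzes' < 'izef' since 'b' < 'z' at position 2
  'izef' < 'kge' since 'i' < 'k' at position 1
  'kge' < 'mbpuca' since 'k' < 'm' at position 1
  'mbpuca' < 'nhaipj' since 'm' < 'n' at position 1
  'nhaipj' < 'thwwm' since 'n' < 't' at position 1
Chaining these comparisons gives the alphabetical order.
Final answer: ['cov', 'ibzes', 'izef', 'kge', 'mbpuca', 'nhaipj', 'thwwm']


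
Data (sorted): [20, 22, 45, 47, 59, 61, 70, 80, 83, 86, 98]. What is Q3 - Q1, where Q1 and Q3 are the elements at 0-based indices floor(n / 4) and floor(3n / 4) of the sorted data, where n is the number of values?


The data has n = 11 elements.
Q1 index = floor(11 / 4) = floor(2.75) = 2; Q3 index = floor(3 * 11 / 4) = floor(8.25) = 8
Q1 = element at index 2 = 45
Q3 = element at index 8 = 83
IQR = 83 - 45 = 38
Final answer: 38


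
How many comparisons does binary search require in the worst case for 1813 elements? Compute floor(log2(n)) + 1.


Binary search halves the search space each step.
Maximum comparisons = floor(log2(1813)) + 1
log2(1813) = 10.8242
floor(log2(1813)) = 10, so 10 + 1 = 11
Final answer: 11


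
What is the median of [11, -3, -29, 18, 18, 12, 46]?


First, sort the list: [-29, -3, 11, 12, 18, 18, 46]
The list has 7 elements (odd count).
The middle index is 3 (0-based), and the element there is 12.
Final answer: 12


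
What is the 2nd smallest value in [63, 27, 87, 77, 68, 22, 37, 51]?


Sort ascending: [22, 27, 37, 51, 63, 68, 77, 87]
The 2nd element (1-indexed) is at index 1.
Value = 27
Final answer: 27


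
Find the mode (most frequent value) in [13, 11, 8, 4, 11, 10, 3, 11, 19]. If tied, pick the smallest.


Count the frequency of each value:
  3 appears 1 time(s)
  4 appears 1 time(s)
  8 appears 1 time(s)
  10 appears 1 time(s)
  11 appears 3 time(s)
  13 appears 1 time(s)
  19 appears 1 time(s)
Maximum frequency is 3.
Only 11 reaches that frequency, so it is the mode.
Final answer: 11


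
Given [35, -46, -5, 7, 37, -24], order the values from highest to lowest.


Original list: [35, -46, -5, 7, 37, -24]
Repeatedly take the largest remaining element:
  Remaining [35, -46, -5, 7, 37, -24] -> largest is 37
  Remaining [35, -46, -5, 7, -24] -> largest is 35
  Remaining [-46, -5, 7, -24] -> largest is 7
  Remaining [-46, -5, -24] -> largest is -5
  Remaining [-46, -24] -> largest is -24
  Remaining [-46] -> largest is -46
Collecting the picks in order gives the descending list.
Final answer: [37, 35, 7, -5, -24, -46]


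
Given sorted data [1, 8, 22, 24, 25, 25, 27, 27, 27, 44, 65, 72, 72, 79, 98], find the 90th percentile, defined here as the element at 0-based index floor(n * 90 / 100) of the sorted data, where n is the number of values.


The dataset has n = 15 elements.
Index = floor(15 * 90 / 100) = floor(1350 / 100) = floor(13.5) = 13
Counting from index 0 in the sorted data, the element at index 13 is 79.
Final answer: 79


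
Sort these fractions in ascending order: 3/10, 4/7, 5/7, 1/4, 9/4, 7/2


Convert to decimal for comparison:
  3/10 = 0.3
  4/7 = 0.5714
  5/7 = 0.7143
  1/4 = 0.25
  9/4 = 2.25
  7/2 = 3.5
Decimals in increasing order: 0.25 < 0.3 < 0.5714 < 0.7143 < 2.25 < 3.5
Writing each back as its fraction gives the sorted order.
Final answer: 1/4, 3/10, 4/7, 5/7, 9/4, 7/2


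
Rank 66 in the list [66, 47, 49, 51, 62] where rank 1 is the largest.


Sort descending: [66, 62, 51, 49, 47]
Find 66 in the sorted list.
66 is at position 1.
Final answer: 1


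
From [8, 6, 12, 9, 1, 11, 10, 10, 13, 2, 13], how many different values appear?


List all unique values:
Distinct values: [1, 2, 6, 8, 9, 10, 11, 12, 13]
Count = 9
Final answer: 9


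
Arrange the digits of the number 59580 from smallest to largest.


The number 59580 has digits: 5, 9, 5, 8, 0
Sorted: 0, 5, 5, 8, 9
Joining the sorted digits gives the result.
Final answer: 05589


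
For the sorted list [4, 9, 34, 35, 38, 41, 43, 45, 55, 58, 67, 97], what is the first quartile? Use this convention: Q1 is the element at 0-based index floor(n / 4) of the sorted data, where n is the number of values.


The list has n = 12 elements.
Q1 index = floor(12 / 4) = floor(3) = 3
Counting from index 0 in the sorted data, the element at index 3 is 35.
Final answer: 35


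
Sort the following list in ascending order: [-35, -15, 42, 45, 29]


Original list: [-35, -15, 42, 45, 29]
Repeatedly take the smallest remaining element:
  Remaining [-35, -15, 42, 45, 29] -> smallest is -35
  Remaining [-15, 42, 45, 29] -> smallest is -15
  Remaining [42, 45, 29] -> smallest is 29
  Remaining [42, 45] -> smallest is 42
  Remaining [45] -> smallest is 45
Collecting the picks in order gives the sorted list.
Final answer: [-35, -15, 29, 42, 45]


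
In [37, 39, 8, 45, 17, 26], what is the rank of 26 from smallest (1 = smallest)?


Sort ascending: [8, 17, 26, 37, 39, 45]
Find 26 in the sorted list.
26 is at position 3 (1-indexed).
Final answer: 3


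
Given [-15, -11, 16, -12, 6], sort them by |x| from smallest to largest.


Compute absolute values:
  |-15| = 15
  |-11| = 11
  |16| = 16
  |-12| = 12
  |6| = 6
Absolute values in increasing order: 6 < 11 < 12 < 15 < 16
Listing the original numbers in that order gives the answer.
Final answer: [6, -11, -12, -15, 16]


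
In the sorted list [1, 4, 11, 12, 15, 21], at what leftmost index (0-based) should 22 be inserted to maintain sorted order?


List is sorted: [1, 4, 11, 12, 15, 21]
We need the leftmost position where 22 can be inserted, i.e. the first index whose element is >= 22 (or the end of the list if none is).
Binary search with low=0, high=6 (0-based indices):
  low=0, high=6, mid=3: a[3]=12 < 22, so low = 4
  low=4, high=6, mid=5: a[5]=21 < 22, so low = 6
Now low = high = 6, so the insertion index is 6.
Final answer: 6


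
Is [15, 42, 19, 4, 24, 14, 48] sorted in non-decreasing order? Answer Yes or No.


Check consecutive pairs:
  15 <= 42? True
  42 <= 19? False
  19 <= 4? False
  4 <= 24? True
  24 <= 14? False
  14 <= 48? True
3 consecutive pair(s) are out of order, so the list is not sorted.
Final answer: No


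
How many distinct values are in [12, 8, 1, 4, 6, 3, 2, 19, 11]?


List all unique values:
Distinct values: [1, 2, 3, 4, 6, 8, 11, 12, 19]
Count = 9
Final answer: 9


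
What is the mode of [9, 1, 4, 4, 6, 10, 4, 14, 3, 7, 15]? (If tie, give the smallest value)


Count the frequency of each value:
  1 appears 1 time(s)
  3 appears 1 time(s)
  4 appears 3 time(s)
  6 appears 1 time(s)
  7 appears 1 time(s)
  9 appears 1 time(s)
  10 appears 1 time(s)
  14 appears 1 time(s)
  15 appears 1 time(s)
Maximum frequency is 3.
Only 4 reaches that frequency, so it is the mode.
Final answer: 4


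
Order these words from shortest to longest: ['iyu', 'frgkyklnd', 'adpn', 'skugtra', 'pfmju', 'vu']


Compute lengths:
  'iyu' has length 3
  'frgkyklnd' has length 9
  'adpn' has length 4
  'skugtra' has length 7
  'pfmju' has length 5
  'vu' has length 2
Lengths in increasing order: 2 < 3 < 4 < 5 < 7 < 9
Listing the words in that order gives the answer.
Final answer: ['vu', 'iyu', 'adpn', 'pfmju', 'skugtra', 'frgkyklnd']


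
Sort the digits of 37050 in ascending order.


The number 37050 has digits: 3, 7, 0, 5, 0
Sorted: 0, 0, 3, 5, 7
Joining the sorted digits gives the result.
Final answer: 00357


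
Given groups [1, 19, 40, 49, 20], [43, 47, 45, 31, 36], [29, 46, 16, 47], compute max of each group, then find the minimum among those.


Find max of each group:
  Group 1: [1, 19, 40, 49, 20] -> max = 49
  Group 2: [43, 47, 45, 31, 36] -> max = 47
  Group 3: [29, 46, 16, 47] -> max = 47
Maxes: [49, 47, 47]
Minimum of maxes = 47
Final answer: 47


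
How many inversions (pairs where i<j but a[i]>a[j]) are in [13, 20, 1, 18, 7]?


For each element, count the later elements that are smaller than it:
  13 (index 0): smaller elements after it = [1, 7] -> 2
  20 (index 1): smaller elements after it = [1, 18, 7] -> 3
  1 (index 2): smaller elements after it = [] -> 0
  18 (index 3): smaller elements after it = [7] -> 1
Total inversions = 2 + 3 + 0 + 1 = 6
Final answer: 6


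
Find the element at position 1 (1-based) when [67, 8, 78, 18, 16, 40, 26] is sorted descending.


Sort descending: [78, 67, 40, 26, 18, 16, 8]
The 1st element (1-indexed) is at index 0.
Value = 78
Final answer: 78


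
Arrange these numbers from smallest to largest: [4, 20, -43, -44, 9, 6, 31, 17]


Original list: [4, 20, -43, -44, 9, 6, 31, 17]
Repeatedly take the smallest remaining element:
  Remaining [4, 20, -43, -44, 9, 6, 31, 17] -> smallest is -44
  Remaining [4, 20, -43, 9, 6, 31, 17] -> smallest is -43
  Remaining [4, 20, 9, 6, 31, 17] -> smallest is 4
  Remaining [20, 9, 6, 31, 17] -> smallest is 6
  Remaining [20, 9, 31, 17] -> smallest is 9
  Remaining [20, 31, 17] -> smallest is 17
  Remaining [20, 31] -> smallest is 20
  Remaining [31] -> smallest is 31
Collecting the picks in order gives the sorted list.
Final answer: [-44, -43, 4, 6, 9, 17, 20, 31]


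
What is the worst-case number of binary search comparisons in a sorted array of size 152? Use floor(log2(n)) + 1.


Binary search halves the search space each step.
Maximum comparisons = floor(log2(152)) + 1
log2(152) = 7.2479
floor(log2(152)) = 7, so 7 + 1 = 8
Final answer: 8


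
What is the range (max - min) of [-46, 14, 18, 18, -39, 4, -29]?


Maximum value: 18
Minimum value: -46
Range = 18 - (-46) = 64
Final answer: 64


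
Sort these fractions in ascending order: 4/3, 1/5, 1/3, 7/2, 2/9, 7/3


Convert to decimal for comparison:
  4/3 = 1.3333
  1/5 = 0.2
  1/3 = 0.3333
  7/2 = 3.5
  2/9 = 0.2222
  7/3 = 2.3333
Decimals in increasing order: 0.2 < 0.2222 < 0.3333 < 1.3333 < 2.3333 < 3.5
Writing each back as its fraction gives the sorted order.
Final answer: 1/5, 2/9, 1/3, 4/3, 7/3, 7/2


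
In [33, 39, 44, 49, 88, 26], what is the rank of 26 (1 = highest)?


Sort descending: [88, 49, 44, 39, 33, 26]
Find 26 in the sorted list.
26 is at position 6.
Final answer: 6


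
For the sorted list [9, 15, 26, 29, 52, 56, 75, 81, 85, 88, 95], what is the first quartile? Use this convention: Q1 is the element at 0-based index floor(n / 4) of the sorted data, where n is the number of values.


The list has n = 11 elements.
Q1 index = floor(11 / 4) = floor(2.75) = 2
Counting from index 0 in the sorted data, the element at index 2 is 26.
Final answer: 26


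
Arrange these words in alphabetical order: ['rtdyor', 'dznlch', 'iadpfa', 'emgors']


Compare strings character by character (the first differing letter decides):
  'dznlch' < 'emgors' since 'd' < 'e' at position 1
  'emgors' < 'iadpfa' since 'e' < 'i' at position 1
  'iadpfa' < 'rtdyor' since 'i' < 'r' at position 1
Chaining these comparisons gives the alphabetical order.
Final answer: ['dznlch', 'emgors', 'iadpfa', 'rtdyor']


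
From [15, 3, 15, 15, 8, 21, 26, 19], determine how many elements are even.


Check each element:
  15 is odd
  3 is odd
  15 is odd
  15 is odd
  8 is even
  21 is odd
  26 is even
  19 is odd
Evens: [8, 26]
Count of evens = 2
Final answer: 2


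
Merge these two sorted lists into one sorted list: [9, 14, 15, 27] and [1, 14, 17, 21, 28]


List A: [9, 14, 15, 27]
List B: [1, 14, 17, 21, 28]
Repeatedly compare the front elements and take the smaller:
  9 vs 1 -> take 1
  9 vs 14 -> take 9
  14 vs 14 -> take 14
  15 vs 14 -> take 14
  15 vs 17 -> take 15
  27 vs 17 -> take 17
  27 vs 21 -> take 21
  27 vs 28 -> take 27
  A is exhausted; append the rest of B: [28]
Final answer: [1, 9, 14, 14, 15, 17, 21, 27, 28]


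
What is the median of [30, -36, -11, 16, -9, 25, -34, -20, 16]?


First, sort the list: [-36, -34, -20, -11, -9, 16, 16, 25, 30]
The list has 9 elements (odd count).
The middle index is 4 (0-based), and the element there is -9.
Final answer: -9


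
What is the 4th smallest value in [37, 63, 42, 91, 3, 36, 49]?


Sort ascending: [3, 36, 37, 42, 49, 63, 91]
The 4th element (1-indexed) is at index 3.
Value = 42
Final answer: 42


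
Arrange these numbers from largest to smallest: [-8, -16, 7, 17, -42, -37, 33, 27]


Original list: [-8, -16, 7, 17, -42, -37, 33, 27]
Repeatedly take the largest remaining element:
  Remaining [-8, -16, 7, 17, -42, -37, 33, 27] -> largest is 33
  Remaining [-8, -16, 7, 17, -42, -37, 27] -> largest is 27
  Remaining [-8, -16, 7, 17, -42, -37] -> largest is 17
  Remaining [-8, -16, 7, -42, -37] -> largest is 7
  Remaining [-8, -16, -42, -37] -> largest is -8
  Remaining [-16, -42, -37] -> largest is -16
  Remaining [-42, -37] -> largest is -37
  Remaining [-42] -> largest is -42
Collecting the picks in order gives the descending list.
Final answer: [33, 27, 17, 7, -8, -16, -37, -42]


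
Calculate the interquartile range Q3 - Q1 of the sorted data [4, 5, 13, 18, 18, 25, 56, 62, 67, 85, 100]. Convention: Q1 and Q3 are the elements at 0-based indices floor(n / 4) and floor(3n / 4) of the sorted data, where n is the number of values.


The data has n = 11 elements.
Q1 index = floor(11 / 4) = floor(2.75) = 2; Q3 index = floor(3 * 11 / 4) = floor(8.25) = 8
Q1 = element at index 2 = 13
Q3 = element at index 8 = 67
IQR = 67 - 13 = 54
Final answer: 54


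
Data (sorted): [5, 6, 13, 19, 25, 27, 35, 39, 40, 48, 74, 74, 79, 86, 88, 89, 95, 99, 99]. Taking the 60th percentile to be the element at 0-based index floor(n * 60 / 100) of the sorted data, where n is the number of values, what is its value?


The dataset has n = 19 elements.
Index = floor(19 * 60 / 100) = floor(1140 / 100) = floor(11.4) = 11
Counting from index 0 in the sorted data, the element at index 11 is 74.
Final answer: 74


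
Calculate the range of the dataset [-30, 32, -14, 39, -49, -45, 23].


Maximum value: 39
Minimum value: -49
Range = 39 - (-49) = 88
Final answer: 88


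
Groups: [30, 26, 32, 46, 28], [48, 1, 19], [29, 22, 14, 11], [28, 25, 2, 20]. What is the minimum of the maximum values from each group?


Find max of each group:
  Group 1: [30, 26, 32, 46, 28] -> max = 46
  Group 2: [48, 1, 19] -> max = 48
  Group 3: [29, 22, 14, 11] -> max = 29
  Group 4: [28, 25, 2, 20] -> max = 28
Maxes: [46, 48, 29, 28]
Minimum of maxes = 28
Final answer: 28


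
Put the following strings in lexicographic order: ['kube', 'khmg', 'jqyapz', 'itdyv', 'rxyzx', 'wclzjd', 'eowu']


Compare strings character by character (the first differing letter decides):
  'eowu' < 'itdyv' since 'e' < 'i' at position 1
  'itdyv' < 'jqyapz' since 'i' < 'j' at position 1
  'jqyapz' < 'khmg' since 'j' < 'k' at position 1
  'khmg' < 'kube' since 'h' < 'u' at position 2
  'kube' < 'rxyzx' since 'k' < 'r' at position 1
  'rxyzx' < 'wclzjd' since 'r' < 'w' at position 1
Chaining these comparisons gives the alphabetical order.
Final answer: ['eowu', 'itdyv', 'jqyapz', 'khmg', 'kube', 'rxyzx', 'wclzjd']


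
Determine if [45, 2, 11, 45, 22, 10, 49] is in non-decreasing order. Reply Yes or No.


Check consecutive pairs:
  45 <= 2? False
  2 <= 11? True
  11 <= 45? True
  45 <= 22? False
  22 <= 10? False
  10 <= 49? True
3 consecutive pair(s) are out of order, so the list is not sorted.
Final answer: No


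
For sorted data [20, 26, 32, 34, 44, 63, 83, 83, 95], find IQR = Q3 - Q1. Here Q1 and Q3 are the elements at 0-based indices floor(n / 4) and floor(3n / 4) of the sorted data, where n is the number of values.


The data has n = 9 elements.
Q1 index = floor(9 / 4) = floor(2.25) = 2; Q3 index = floor(3 * 9 / 4) = floor(6.75) = 6
Q1 = element at index 2 = 32
Q3 = element at index 6 = 83
IQR = 83 - 32 = 51
Final answer: 51


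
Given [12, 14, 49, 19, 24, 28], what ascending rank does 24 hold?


Sort ascending: [12, 14, 19, 24, 28, 49]
Find 24 in the sorted list.
24 is at position 4 (1-indexed).
Final answer: 4


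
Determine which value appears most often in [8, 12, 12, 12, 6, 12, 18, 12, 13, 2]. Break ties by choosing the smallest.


Count the frequency of each value:
  2 appears 1 time(s)
  6 appears 1 time(s)
  8 appears 1 time(s)
  12 appears 5 time(s)
  13 appears 1 time(s)
  18 appears 1 time(s)
Maximum frequency is 5.
Only 12 reaches that frequency, so it is the mode.
Final answer: 12


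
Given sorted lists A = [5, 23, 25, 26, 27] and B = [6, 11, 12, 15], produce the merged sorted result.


List A: [5, 23, 25, 26, 27]
List B: [6, 11, 12, 15]
Repeatedly compare the front elements and take the smaller:
  5 vs 6 -> take 5
  23 vs 6 -> take 6
  23 vs 11 -> take 11
  23 vs 12 -> take 12
  23 vs 15 -> take 15
  B is exhausted; append the rest of A: [23, 25, 26, 27]
Final answer: [5, 6, 11, 12, 15, 23, 25, 26, 27]


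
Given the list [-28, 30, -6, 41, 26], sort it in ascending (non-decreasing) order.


Original list: [-28, 30, -6, 41, 26]
Repeatedly take the smallest remaining element:
  Remaining [-28, 30, -6, 41, 26] -> smallest is -28
  Remaining [30, -6, 41, 26] -> smallest is -6
  Remaining [30, 41, 26] -> smallest is 26
  Remaining [30, 41] -> smallest is 30
  Remaining [41] -> smallest is 41
Collecting the picks in order gives the sorted list.
Final answer: [-28, -6, 26, 30, 41]


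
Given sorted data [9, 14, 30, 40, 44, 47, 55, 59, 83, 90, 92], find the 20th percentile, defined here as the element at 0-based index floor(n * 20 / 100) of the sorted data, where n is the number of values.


The dataset has n = 11 elements.
Index = floor(11 * 20 / 100) = floor(220 / 100) = floor(2.2) = 2
Counting from index 0 in the sorted data, the element at index 2 is 30.
Final answer: 30


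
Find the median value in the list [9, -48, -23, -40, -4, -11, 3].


First, sort the list: [-48, -40, -23, -11, -4, 3, 9]
The list has 7 elements (odd count).
The middle index is 3 (0-based), and the element there is -11.
Final answer: -11


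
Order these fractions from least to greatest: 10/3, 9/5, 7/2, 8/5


Convert to decimal for comparison:
  10/3 = 3.3333
  9/5 = 1.8
  7/2 = 3.5
  8/5 = 1.6
Decimals in increasing order: 1.6 < 1.8 < 3.3333 < 3.5
Writing each back as its fraction gives the sorted order.
Final answer: 8/5, 9/5, 10/3, 7/2


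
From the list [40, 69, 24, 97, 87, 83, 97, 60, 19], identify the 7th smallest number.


Sort ascending: [19, 24, 40, 60, 69, 83, 87, 97, 97]
The 7th element (1-indexed) is at index 6.
Value = 87
Final answer: 87


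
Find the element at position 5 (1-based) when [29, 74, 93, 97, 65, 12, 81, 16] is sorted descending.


Sort descending: [97, 93, 81, 74, 65, 29, 16, 12]
The 5th element (1-indexed) is at index 4.
Value = 65
Final answer: 65


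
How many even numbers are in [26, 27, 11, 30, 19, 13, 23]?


Check each element:
  26 is even
  27 is odd
  11 is odd
  30 is even
  19 is odd
  13 is odd
  23 is odd
Evens: [26, 30]
Count of evens = 2
Final answer: 2


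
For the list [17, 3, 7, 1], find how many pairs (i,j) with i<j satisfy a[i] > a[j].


For each element, count the later elements that are smaller than it:
  17 (index 0): smaller elements after it = [3, 7, 1] -> 3
  3 (index 1): smaller elements after it = [1] -> 1
  7 (index 2): smaller elements after it = [1] -> 1
Total inversions = 3 + 1 + 1 = 5
Final answer: 5


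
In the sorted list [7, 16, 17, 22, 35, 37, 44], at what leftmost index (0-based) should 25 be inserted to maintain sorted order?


List is sorted: [7, 16, 17, 22, 35, 37, 44]
We need the leftmost position where 25 can be inserted, i.e. the first index whose element is >= 25 (or the end of the list if none is).
Binary search with low=0, high=7 (0-based indices):
  low=0, high=7, mid=3: a[3]=22 < 25, so low = 4
  low=4, high=7, mid=5: a[5]=37 >= 25, so high = 5
  low=4, high=5, mid=4: a[4]=35 >= 25, so high = 4
Now low = high = 4, so the insertion index is 4.
Final answer: 4


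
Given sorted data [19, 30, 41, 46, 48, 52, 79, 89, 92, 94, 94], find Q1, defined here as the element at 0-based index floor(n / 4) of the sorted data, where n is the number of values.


The list has n = 11 elements.
Q1 index = floor(11 / 4) = floor(2.75) = 2
Counting from index 0 in the sorted data, the element at index 2 is 41.
Final answer: 41


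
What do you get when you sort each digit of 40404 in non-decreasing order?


The number 40404 has digits: 4, 0, 4, 0, 4
Sorted: 0, 0, 4, 4, 4
Joining the sorted digits gives the result.
Final answer: 00444


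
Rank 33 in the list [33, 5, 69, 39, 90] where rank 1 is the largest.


Sort descending: [90, 69, 39, 33, 5]
Find 33 in the sorted list.
33 is at position 4.
Final answer: 4


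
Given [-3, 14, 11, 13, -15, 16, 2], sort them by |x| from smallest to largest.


Compute absolute values:
  |-3| = 3
  |14| = 14
  |11| = 11
  |13| = 13
  |-15| = 15
  |16| = 16
  |2| = 2
Absolute values in increasing order: 2 < 3 < 11 < 13 < 14 < 15 < 16
Listing the original numbers in that order gives the answer.
Final answer: [2, -3, 11, 13, 14, -15, 16]


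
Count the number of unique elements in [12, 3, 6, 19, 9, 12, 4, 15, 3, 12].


List all unique values:
Distinct values: [3, 4, 6, 9, 12, 15, 19]
Count = 7
Final answer: 7


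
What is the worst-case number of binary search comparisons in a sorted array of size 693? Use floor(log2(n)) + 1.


Binary search halves the search space each step.
Maximum comparisons = floor(log2(693)) + 1
log2(693) = 9.4367
floor(log2(693)) = 9, so 9 + 1 = 10
Final answer: 10


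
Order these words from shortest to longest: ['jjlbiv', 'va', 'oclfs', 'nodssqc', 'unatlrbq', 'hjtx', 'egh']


Compute lengths:
  'jjlbiv' has length 6
  'va' has length 2
  'oclfs' has length 5
  'nodssqc' has length 7
  'unatlrbq' has length 8
  'hjtx' has length 4
  'egh' has length 3
Lengths in increasing order: 2 < 3 < 4 < 5 < 6 < 7 < 8
Listing the words in that order gives the answer.
Final answer: ['va', 'egh', 'hjtx', 'oclfs', 'jjlbiv', 'nodssqc', 'unatlrbq']


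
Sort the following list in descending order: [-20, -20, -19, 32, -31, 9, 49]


Original list: [-20, -20, -19, 32, -31, 9, 49]
Repeatedly take the largest remaining element:
  Remaining [-20, -20, -19, 32, -31, 9, 49] -> largest is 49
  Remaining [-20, -20, -19, 32, -31, 9] -> largest is 32
  Remaining [-20, -20, -19, -31, 9] -> largest is 9
  Remaining [-20, -20, -19, -31] -> largest is -19
  Remaining [-20, -20, -31] -> largest is -20
  Remaining [-20, -31] -> largest is -20
  Remaining [-31] -> largest is -31
Collecting the picks in order gives the descending list.
Final answer: [49, 32, 9, -19, -20, -20, -31]


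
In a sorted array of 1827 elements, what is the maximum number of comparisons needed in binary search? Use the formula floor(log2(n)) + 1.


Binary search halves the search space each step.
Maximum comparisons = floor(log2(1827)) + 1
log2(1827) = 10.8353
floor(log2(1827)) = 10, so 10 + 1 = 11
Final answer: 11


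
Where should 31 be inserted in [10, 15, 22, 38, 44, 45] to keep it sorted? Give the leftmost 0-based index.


List is sorted: [10, 15, 22, 38, 44, 45]
We need the leftmost position where 31 can be inserted, i.e. the first index whose element is >= 31 (or the end of the list if none is).
Binary search with low=0, high=6 (0-based indices):
  low=0, high=6, mid=3: a[3]=38 >= 31, so high = 3
  low=0, high=3, mid=1: a[1]=15 < 31, so low = 2
  low=2, high=3, mid=2: a[2]=22 < 31, so low = 3
Now low = high = 3, so the insertion index is 3.
Final answer: 3


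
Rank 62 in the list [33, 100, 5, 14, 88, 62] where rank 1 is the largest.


Sort descending: [100, 88, 62, 33, 14, 5]
Find 62 in the sorted list.
62 is at position 3.
Final answer: 3


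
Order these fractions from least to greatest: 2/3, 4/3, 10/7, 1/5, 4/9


Convert to decimal for comparison:
  2/3 = 0.6667
  4/3 = 1.3333
  10/7 = 1.4286
  1/5 = 0.2
  4/9 = 0.4444
Decimals in increasing order: 0.2 < 0.4444 < 0.6667 < 1.3333 < 1.4286
Writing each back as its fraction gives the sorted order.
Final answer: 1/5, 4/9, 2/3, 4/3, 10/7


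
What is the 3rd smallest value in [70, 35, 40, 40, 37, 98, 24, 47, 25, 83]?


Sort ascending: [24, 25, 35, 37, 40, 40, 47, 70, 83, 98]
The 3rd element (1-indexed) is at index 2.
Value = 35
Final answer: 35


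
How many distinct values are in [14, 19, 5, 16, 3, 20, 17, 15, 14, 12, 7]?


List all unique values:
Distinct values: [3, 5, 7, 12, 14, 15, 16, 17, 19, 20]
Count = 10
Final answer: 10


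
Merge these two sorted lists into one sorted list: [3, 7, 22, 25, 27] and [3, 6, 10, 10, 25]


List A: [3, 7, 22, 25, 27]
List B: [3, 6, 10, 10, 25]
Repeatedly compare the front elements and take the smaller:
  3 vs 3 -> take 3
  7 vs 3 -> take 3
  7 vs 6 -> take 6
  7 vs 10 -> take 7
  22 vs 10 -> take 10
  22 vs 10 -> take 10
  22 vs 25 -> take 22
  25 vs 25 -> take 25
  27 vs 25 -> take 25
  B is exhausted; append the rest of A: [27]
Final answer: [3, 3, 6, 7, 10, 10, 22, 25, 25, 27]


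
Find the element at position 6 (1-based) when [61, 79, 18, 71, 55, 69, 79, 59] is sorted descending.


Sort descending: [79, 79, 71, 69, 61, 59, 55, 18]
The 6th element (1-indexed) is at index 5.
Value = 59
Final answer: 59


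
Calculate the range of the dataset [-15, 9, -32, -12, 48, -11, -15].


Maximum value: 48
Minimum value: -32
Range = 48 - (-32) = 80
Final answer: 80


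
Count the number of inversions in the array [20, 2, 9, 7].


For each element, count the later elements that are smaller than it:
  20 (index 0): smaller elements after it = [2, 9, 7] -> 3
  2 (index 1): smaller elements after it = [] -> 0
  9 (index 2): smaller elements after it = [7] -> 1
Total inversions = 3 + 0 + 1 = 4
Final answer: 4


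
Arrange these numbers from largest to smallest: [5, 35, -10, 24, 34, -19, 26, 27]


Original list: [5, 35, -10, 24, 34, -19, 26, 27]
Repeatedly take the largest remaining element:
  Remaining [5, 35, -10, 24, 34, -19, 26, 27] -> largest is 35
  Remaining [5, -10, 24, 34, -19, 26, 27] -> largest is 34
  Remaining [5, -10, 24, -19, 26, 27] -> largest is 27
  Remaining [5, -10, 24, -19, 26] -> largest is 26
  Remaining [5, -10, 24, -19] -> largest is 24
  Remaining [5, -10, -19] -> largest is 5
  Remaining [-10, -19] -> largest is -10
  Remaining [-19] -> largest is -19
Collecting the picks in order gives the descending list.
Final answer: [35, 34, 27, 26, 24, 5, -10, -19]


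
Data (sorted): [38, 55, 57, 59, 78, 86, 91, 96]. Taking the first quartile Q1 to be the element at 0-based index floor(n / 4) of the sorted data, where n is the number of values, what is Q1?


The list has n = 8 elements.
Q1 index = floor(8 / 4) = floor(2) = 2
Counting from index 0 in the sorted data, the element at index 2 is 57.
Final answer: 57


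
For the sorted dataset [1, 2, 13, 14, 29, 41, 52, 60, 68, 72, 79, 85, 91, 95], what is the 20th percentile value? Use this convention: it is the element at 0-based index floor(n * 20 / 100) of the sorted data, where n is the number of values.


The dataset has n = 14 elements.
Index = floor(14 * 20 / 100) = floor(280 / 100) = floor(2.8) = 2
Counting from index 0 in the sorted data, the element at index 2 is 13.
Final answer: 13


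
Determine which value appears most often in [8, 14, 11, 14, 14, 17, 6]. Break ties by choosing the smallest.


Count the frequency of each value:
  6 appears 1 time(s)
  8 appears 1 time(s)
  11 appears 1 time(s)
  14 appears 3 time(s)
  17 appears 1 time(s)
Maximum frequency is 3.
Only 14 reaches that frequency, so it is the mode.
Final answer: 14


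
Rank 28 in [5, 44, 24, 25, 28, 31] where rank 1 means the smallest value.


Sort ascending: [5, 24, 25, 28, 31, 44]
Find 28 in the sorted list.
28 is at position 4 (1-indexed).
Final answer: 4


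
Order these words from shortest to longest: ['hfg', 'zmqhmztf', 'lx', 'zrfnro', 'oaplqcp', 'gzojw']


Compute lengths:
  'hfg' has length 3
  'zmqhmztf' has length 8
  'lx' has length 2
  'zrfnro' has length 6
  'oaplqcp' has length 7
  'gzojw' has length 5
Lengths in increasing order: 2 < 3 < 5 < 6 < 7 < 8
Listing the words in that order gives the answer.
Final answer: ['lx', 'hfg', 'gzojw', 'zrfnro', 'oaplqcp', 'zmqhmztf']


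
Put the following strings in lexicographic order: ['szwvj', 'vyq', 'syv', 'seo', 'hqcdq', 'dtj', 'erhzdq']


Compare strings character by character (the first differing letter decides):
  'dtj' < 'erhzdq' since 'd' < 'e' at position 1
  'erhzdq' < 'hqcdq' since 'e' < 'h' at position 1
  'hqcdq' < 'seo' since 'h' < 's' at position 1
  'seo' < 'syv' since 'e' < 'y' at position 2
  'syv' < 'szwvj' since 'y' < 'z' at position 2
  'szwvj' < 'vyq' since 's' < 'v' at position 1
Chaining these comparisons gives the alphabetical order.
Final answer: ['dtj', 'erhzdq', 'hqcdq', 'seo', 'syv', 'szwvj', 'vyq']


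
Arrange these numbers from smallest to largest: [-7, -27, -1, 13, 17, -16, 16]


Original list: [-7, -27, -1, 13, 17, -16, 16]
Repeatedly take the smallest remaining element:
  Remaining [-7, -27, -1, 13, 17, -16, 16] -> smallest is -27
  Remaining [-7, -1, 13, 17, -16, 16] -> smallest is -16
  Remaining [-7, -1, 13, 17, 16] -> smallest is -7
  Remaining [-1, 13, 17, 16] -> smallest is -1
  Remaining [13, 17, 16] -> smallest is 13
  Remaining [17, 16] -> smallest is 16
  Remaining [17] -> smallest is 17
Collecting the picks in order gives the sorted list.
Final answer: [-27, -16, -7, -1, 13, 16, 17]


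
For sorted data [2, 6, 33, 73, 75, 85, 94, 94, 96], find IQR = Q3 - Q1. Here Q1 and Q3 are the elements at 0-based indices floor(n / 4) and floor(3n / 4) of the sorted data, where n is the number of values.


The data has n = 9 elements.
Q1 index = floor(9 / 4) = floor(2.25) = 2; Q3 index = floor(3 * 9 / 4) = floor(6.75) = 6
Q1 = element at index 2 = 33
Q3 = element at index 6 = 94
IQR = 94 - 33 = 61
Final answer: 61


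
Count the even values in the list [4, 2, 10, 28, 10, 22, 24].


Check each element:
  4 is even
  2 is even
  10 is even
  28 is even
  10 is even
  22 is even
  24 is even
Evens: [4, 2, 10, 28, 10, 22, 24]
Count of evens = 7
Final answer: 7


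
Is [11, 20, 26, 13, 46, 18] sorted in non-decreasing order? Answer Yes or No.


Check consecutive pairs:
  11 <= 20? True
  20 <= 26? True
  26 <= 13? False
  13 <= 46? True
  46 <= 18? False
2 consecutive pair(s) are out of order, so the list is not sorted.
Final answer: No


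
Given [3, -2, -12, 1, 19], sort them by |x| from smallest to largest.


Compute absolute values:
  |3| = 3
  |-2| = 2
  |-12| = 12
  |1| = 1
  |19| = 19
Absolute values in increasing order: 1 < 2 < 3 < 12 < 19
Listing the original numbers in that order gives the answer.
Final answer: [1, -2, 3, -12, 19]


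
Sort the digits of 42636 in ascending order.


The number 42636 has digits: 4, 2, 6, 3, 6
Sorted: 2, 3, 4, 6, 6
Joining the sorted digits gives the result.
Final answer: 23466


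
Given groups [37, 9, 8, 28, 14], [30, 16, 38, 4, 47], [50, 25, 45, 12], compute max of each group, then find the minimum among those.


Find max of each group:
  Group 1: [37, 9, 8, 28, 14] -> max = 37
  Group 2: [30, 16, 38, 4, 47] -> max = 47
  Group 3: [50, 25, 45, 12] -> max = 50
Maxes: [37, 47, 50]
Minimum of maxes = 37
Final answer: 37


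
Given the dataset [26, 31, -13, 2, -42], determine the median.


First, sort the list: [-42, -13, 2, 26, 31]
The list has 5 elements (odd count).
The middle index is 2 (0-based), and the element there is 2.
Final answer: 2


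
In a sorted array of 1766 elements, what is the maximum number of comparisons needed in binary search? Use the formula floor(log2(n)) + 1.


Binary search halves the search space each step.
Maximum comparisons = floor(log2(1766)) + 1
log2(1766) = 10.7863
floor(log2(1766)) = 10, so 10 + 1 = 11
Final answer: 11


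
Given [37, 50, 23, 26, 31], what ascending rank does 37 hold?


Sort ascending: [23, 26, 31, 37, 50]
Find 37 in the sorted list.
37 is at position 4 (1-indexed).
Final answer: 4


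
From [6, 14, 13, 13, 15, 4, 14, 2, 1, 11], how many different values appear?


List all unique values:
Distinct values: [1, 2, 4, 6, 11, 13, 14, 15]
Count = 8
Final answer: 8


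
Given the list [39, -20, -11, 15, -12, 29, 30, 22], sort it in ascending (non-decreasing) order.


Original list: [39, -20, -11, 15, -12, 29, 30, 22]
Repeatedly take the smallest remaining element:
  Remaining [39, -20, -11, 15, -12, 29, 30, 22] -> smallest is -20
  Remaining [39, -11, 15, -12, 29, 30, 22] -> smallest is -12
  Remaining [39, -11, 15, 29, 30, 22] -> smallest is -11
  Remaining [39, 15, 29, 30, 22] -> smallest is 15
  Remaining [39, 29, 30, 22] -> smallest is 22
  Remaining [39, 29, 30] -> smallest is 29
  Remaining [39, 30] -> smallest is 30
  Remaining [39] -> smallest is 39
Collecting the picks in order gives the sorted list.
Final answer: [-20, -12, -11, 15, 22, 29, 30, 39]


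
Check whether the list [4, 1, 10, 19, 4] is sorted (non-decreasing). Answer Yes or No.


Check consecutive pairs:
  4 <= 1? False
  1 <= 10? True
  10 <= 19? True
  19 <= 4? False
2 consecutive pair(s) are out of order, so the list is not sorted.
Final answer: No


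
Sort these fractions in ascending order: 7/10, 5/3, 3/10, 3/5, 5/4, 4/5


Convert to decimal for comparison:
  7/10 = 0.7
  5/3 = 1.6667
  3/10 = 0.3
  3/5 = 0.6
  5/4 = 1.25
  4/5 = 0.8
Decimals in increasing order: 0.3 < 0.6 < 0.7 < 0.8 < 1.25 < 1.6667
Writing each back as its fraction gives the sorted order.
Final answer: 3/10, 3/5, 7/10, 4/5, 5/4, 5/3


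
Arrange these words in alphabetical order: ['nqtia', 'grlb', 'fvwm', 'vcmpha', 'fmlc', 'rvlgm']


Compare strings character by character (the first differing letter decides):
  'fmlc' < 'fvwm' since 'm' < 'v' at position 2
  'fvwm' < 'grlb' since 'f' < 'g' at position 1
  'grlb' < 'nqtia' since 'g' < 'n' at position 1
  'nqtia' < 'rvlgm' since 'n' < 'r' at position 1
  'rvlgm' < 'vcmpha' since 'r' < 'v' at position 1
Chaining these comparisons gives the alphabetical order.
Final answer: ['fmlc', 'fvwm', 'grlb', 'nqtia', 'rvlgm', 'vcmpha']


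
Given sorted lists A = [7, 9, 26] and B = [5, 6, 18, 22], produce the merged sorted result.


List A: [7, 9, 26]
List B: [5, 6, 18, 22]
Repeatedly compare the front elements and take the smaller:
  7 vs 5 -> take 5
  7 vs 6 -> take 6
  7 vs 18 -> take 7
  9 vs 18 -> take 9
  26 vs 18 -> take 18
  26 vs 22 -> take 22
  B is exhausted; append the rest of A: [26]
Final answer: [5, 6, 7, 9, 18, 22, 26]


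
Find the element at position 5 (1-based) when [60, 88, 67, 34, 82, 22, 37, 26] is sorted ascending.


Sort ascending: [22, 26, 34, 37, 60, 67, 82, 88]
The 5th element (1-indexed) is at index 4.
Value = 60
Final answer: 60


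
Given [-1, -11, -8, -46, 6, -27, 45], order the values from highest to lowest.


Original list: [-1, -11, -8, -46, 6, -27, 45]
Repeatedly take the largest remaining element:
  Remaining [-1, -11, -8, -46, 6, -27, 45] -> largest is 45
  Remaining [-1, -11, -8, -46, 6, -27] -> largest is 6
  Remaining [-1, -11, -8, -46, -27] -> largest is -1
  Remaining [-11, -8, -46, -27] -> largest is -8
  Remaining [-11, -46, -27] -> largest is -11
  Remaining [-46, -27] -> largest is -27
  Remaining [-46] -> largest is -46
Collecting the picks in order gives the descending list.
Final answer: [45, 6, -1, -8, -11, -27, -46]


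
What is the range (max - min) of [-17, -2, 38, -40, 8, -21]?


Maximum value: 38
Minimum value: -40
Range = 38 - (-40) = 78
Final answer: 78
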